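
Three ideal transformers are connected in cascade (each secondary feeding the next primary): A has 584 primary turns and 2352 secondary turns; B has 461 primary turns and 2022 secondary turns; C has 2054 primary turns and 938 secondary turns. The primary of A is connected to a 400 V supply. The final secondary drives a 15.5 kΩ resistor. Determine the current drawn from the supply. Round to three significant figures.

I_supply ≈ 1.68 A

After A: V = 400.00 × 2352/584 = 1611.0 V.
After B: V = 1611.0 × 2022/461 = 7065.9 V.
After C: V = 7065.9 × 938/2054 = 3226.8 V.
I_load = 3226.8/15500 = 0.20818 A, so P_out = 3226.8 × 0.20818 = 671.74 W.
All ideal ⇒ P_in = P_out, so I_supply = 671.74/400 = 1.68 A.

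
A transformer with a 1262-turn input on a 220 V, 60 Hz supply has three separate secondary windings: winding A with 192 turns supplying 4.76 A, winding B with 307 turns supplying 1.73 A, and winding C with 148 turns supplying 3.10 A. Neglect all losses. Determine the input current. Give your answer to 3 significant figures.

I_in ≈ 1.51 A

V_A = 220 × 192/1262 = 33.471 V; V_B = 220 × 307/1262 = 53.518 V; V_C = 220 × 148/1262 = 25.800 V.
P_out = V_A I_A + V_B I_B + V_C I_C = 33.471×4.76 + 53.518×1.73 + 25.800×3.10 = 159.32 + 92.587 + 79.981 = 331.89 W.
Ideal ⇒ P_in = P_out, so I_in = P_out/V_in = 331.89/220 = 1.51 A.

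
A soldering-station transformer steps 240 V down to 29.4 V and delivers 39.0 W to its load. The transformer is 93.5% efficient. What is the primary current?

P_in = P_out/η = 39.0/0.935 = 41.711 W.
I_p = P_in/V_p = 41.711/240 = 0.174 A.

I_p ≈ 0.174 A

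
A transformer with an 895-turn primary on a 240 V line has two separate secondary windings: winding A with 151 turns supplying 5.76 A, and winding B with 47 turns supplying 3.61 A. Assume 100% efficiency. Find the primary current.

V_A = 240 × 151/895 = 40.492 V; V_B = 240 × 47/895 = 12.603 V.
P_out = V_A I_A + V_B I_B = 40.492×5.76 + 12.603×3.61 = 233.23 + 45.498 = 278.73 W.
Ideal ⇒ P_in = P_out, so I_p = P_out/V_p = 278.73/240 = 1.16 A.

I_p ≈ 1.16 A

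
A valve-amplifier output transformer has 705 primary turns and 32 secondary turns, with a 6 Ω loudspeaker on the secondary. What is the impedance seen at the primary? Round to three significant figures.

Z_p ≈ 2910 Ω

Z_p = (N_p/N_s)² × Z_s = (705/32)² × 6 = 2910 Ω.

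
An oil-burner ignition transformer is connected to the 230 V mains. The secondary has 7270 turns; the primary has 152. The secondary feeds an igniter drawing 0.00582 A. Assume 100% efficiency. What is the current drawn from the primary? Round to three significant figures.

I_p ≈ 0.278 A

For an ideal transformer I_p N_p = I_s N_s, so I_p = 0.00582 × 7270/152 = 0.278 A.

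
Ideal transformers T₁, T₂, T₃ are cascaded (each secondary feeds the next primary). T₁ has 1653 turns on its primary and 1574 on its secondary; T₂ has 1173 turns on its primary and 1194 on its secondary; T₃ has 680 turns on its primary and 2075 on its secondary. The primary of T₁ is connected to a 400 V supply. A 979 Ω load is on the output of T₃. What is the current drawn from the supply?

I_supply ≈ 3.57 A

After T₁: V = 400.00 × 1574/1653 = 380.88 V.
After T₂: V = 380.88 × 1194/1173 = 387.70 V.
After T₃: V = 387.70 × 2075/680 = 1183.1 V.
I_load = 1183.1/979 = 1.2084 A, so P_out = 1183.1 × 1.2084 = 1429.7 W.
All ideal ⇒ P_in = P_out, so I_supply = 1429.7/400 = 3.57 A.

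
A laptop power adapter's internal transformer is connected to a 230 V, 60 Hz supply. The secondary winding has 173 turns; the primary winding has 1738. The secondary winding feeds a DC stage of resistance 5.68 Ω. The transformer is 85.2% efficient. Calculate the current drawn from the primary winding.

I_p ≈ 0.471 A

V_s = 230 × 173/1738 = 22.894 V.
I_s = V_s/R = 22.894/5.68 = 4.0307 A.
P_out = V_s I_s = 22.894 × 4.0307 = 92.278 W.
P_in = P_out/η = 92.278/0.852 = 108.31 W.
I_p = P_in/V_p = 108.31/230 = 0.471 A.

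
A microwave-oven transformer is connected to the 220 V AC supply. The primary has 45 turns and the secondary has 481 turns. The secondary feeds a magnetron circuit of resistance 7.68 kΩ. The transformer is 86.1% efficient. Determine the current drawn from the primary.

I_p ≈ 3.80 A

V_s = 220 × 481/45 = 2351.6 V.
I_s = V_s/R = 2351.6/7680 = 0.30619 A.
P_out = V_s I_s = 2351.6 × 0.30619 = 720.03 W.
P_in = P_out/η = 720.03/0.861 = 836.27 W.
I_p = P_in/V_p = 836.27/220 = 3.80 A.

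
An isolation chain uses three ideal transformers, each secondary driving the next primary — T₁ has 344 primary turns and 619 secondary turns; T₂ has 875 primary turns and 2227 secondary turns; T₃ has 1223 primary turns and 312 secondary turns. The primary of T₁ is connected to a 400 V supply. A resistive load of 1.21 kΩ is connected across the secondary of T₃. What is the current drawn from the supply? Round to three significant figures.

Secondary of T₁: V = 400.00 × 619/344 = 719.77 V.
Secondary of T₂: V = 719.77 × 2227/875 = 1831.9 V.
Secondary of T₃: V = 1831.9 × 312/1223 = 467.34 V.
I_load = 467.34/1210 = 0.38623 A, so P_out = 467.34 × 0.38623 = 180.50 W.
All ideal ⇒ P_in = P_out, so I_supply = 180.50/400 = 0.451 A.

I_supply ≈ 0.451 A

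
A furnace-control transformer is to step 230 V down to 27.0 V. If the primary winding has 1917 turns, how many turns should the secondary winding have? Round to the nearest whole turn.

N_s = 225 turns

N_s/N_p = V_s/V_p, so N_s = 1917 × 27.0/230 = 225.0 ≈ 225 turns.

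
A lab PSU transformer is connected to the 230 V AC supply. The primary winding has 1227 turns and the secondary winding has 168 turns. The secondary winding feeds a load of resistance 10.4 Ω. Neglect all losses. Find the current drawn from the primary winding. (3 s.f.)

V_s = V_p × N_s/N_p = 230 × 168/1227 = 31.491 V.
I_s = V_s/R = 31.491/10.4 = 3.0280 A.
For an ideal transformer I_p N_p = I_s N_s, so I_p = 3.0280 × 168/1227 = 0.415 A.

I_p ≈ 0.415 A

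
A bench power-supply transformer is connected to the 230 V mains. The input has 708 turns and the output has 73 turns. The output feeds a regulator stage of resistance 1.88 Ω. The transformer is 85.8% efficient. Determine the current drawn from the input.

I_in ≈ 1.52 A

V_out = 230 × 73/708 = 23.715 V.
I_out = V_out/R = 23.715/1.88 = 12.614 A.
P_out = V_out I_out = 23.715 × 12.614 = 299.14 W.
P_in = P_out/η = 299.14/0.858 = 348.65 W.
I_in = P_in/V_in = 348.65/230 = 1.52 A.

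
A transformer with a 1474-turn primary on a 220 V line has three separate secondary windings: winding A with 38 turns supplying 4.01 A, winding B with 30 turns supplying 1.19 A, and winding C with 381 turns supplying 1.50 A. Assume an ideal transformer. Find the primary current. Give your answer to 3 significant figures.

V_A = 220 × 38/1474 = 5.6716 V; V_B = 220 × 30/1474 = 4.4776 V; V_C = 220 × 381/1474 = 56.866 V.
P_out = V_A I_A + V_B I_B + V_C I_C = 5.6716×4.01 + 4.4776×1.19 + 56.866×1.50 = 22.743 + 5.3284 + 85.299 = 113.37 W.
Ideal ⇒ P_in = P_out, so I_p = P_out/V_p = 113.37/220 = 0.515 A.

I_p ≈ 0.515 A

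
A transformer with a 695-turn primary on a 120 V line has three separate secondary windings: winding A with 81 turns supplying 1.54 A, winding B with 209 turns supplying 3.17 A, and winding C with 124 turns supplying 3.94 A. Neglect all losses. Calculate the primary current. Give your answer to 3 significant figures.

V_A = 120 × 81/695 = 13.986 V; V_B = 120 × 209/695 = 36.086 V; V_C = 120 × 124/695 = 21.410 V.
P_out = V_A I_A + V_B I_B + V_C I_C = 13.986×1.54 + 36.086×3.17 + 21.410×3.94 = 21.538 + 114.39 + 84.356 = 220.29 W.
Ideal ⇒ P_in = P_out, so I_p = P_out/V_p = 220.29/120 = 1.84 A.

I_p ≈ 1.84 A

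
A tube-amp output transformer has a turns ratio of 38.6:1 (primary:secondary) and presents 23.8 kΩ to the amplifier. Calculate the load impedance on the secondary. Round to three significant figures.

Z_s = Z_p/(N_p/N_s)² = 23800/38.6² = 16.0 Ω.

Z_s ≈ 16.0 Ω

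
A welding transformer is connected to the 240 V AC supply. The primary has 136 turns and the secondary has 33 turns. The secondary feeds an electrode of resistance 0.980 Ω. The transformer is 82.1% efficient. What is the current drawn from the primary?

V_s = 240 × 33/136 = 58.235 V.
I_s = V_s/R = 58.235/0.980 = 59.424 A.
P_out = V_s I_s = 58.235 × 59.424 = 3460.6 W.
P_in = P_out/η = 3460.6/0.821 = 4215.1 W.
I_p = P_in/V_p = 4215.1/240 = 17.6 A.

I_p ≈ 17.6 A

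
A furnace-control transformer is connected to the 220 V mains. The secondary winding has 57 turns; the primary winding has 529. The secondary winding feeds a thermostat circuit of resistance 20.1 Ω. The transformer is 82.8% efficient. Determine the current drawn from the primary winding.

V_s = 220 × 57/529 = 23.705 V.
I_s = V_s/R = 23.705/20.1 = 1.1794 A.
P_out = V_s I_s = 23.705 × 1.1794 = 27.957 W.
P_in = P_out/η = 27.957/0.828 = 33.764 W.
I_p = P_in/V_p = 33.764/220 = 0.153 A.

I_p ≈ 0.153 A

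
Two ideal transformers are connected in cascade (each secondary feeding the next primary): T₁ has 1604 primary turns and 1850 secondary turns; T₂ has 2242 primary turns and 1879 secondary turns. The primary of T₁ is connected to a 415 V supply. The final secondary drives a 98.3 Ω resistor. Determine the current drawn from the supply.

After T₁: V = 415.00 × 1850/1604 = 478.65 V.
After T₂: V = 478.65 × 1879/2242 = 401.15 V.
I_load = 401.15/98.3 = 4.0809 A, so P_out = 401.15 × 4.0809 = 1637.0 W.
All ideal ⇒ P_in = P_out, so I_supply = 1637.0/415 = 3.94 A.

I_supply ≈ 3.94 A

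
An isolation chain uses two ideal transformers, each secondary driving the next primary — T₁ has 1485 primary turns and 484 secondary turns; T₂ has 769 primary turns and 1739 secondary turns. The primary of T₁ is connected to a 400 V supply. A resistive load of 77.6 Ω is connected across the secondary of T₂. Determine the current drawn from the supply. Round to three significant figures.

I_supply ≈ 2.80 A

After T₁: V = 400.00 × 484/1485 = 130.37 V.
After T₂: V = 130.37 × 1739/769 = 294.82 V.
I_load = 294.82/77.6 = 3.7992 A, so P_out = 294.82 × 3.7992 = 1120.1 W.
All ideal ⇒ P_in = P_out, so I_supply = 1120.1/400 = 2.80 A.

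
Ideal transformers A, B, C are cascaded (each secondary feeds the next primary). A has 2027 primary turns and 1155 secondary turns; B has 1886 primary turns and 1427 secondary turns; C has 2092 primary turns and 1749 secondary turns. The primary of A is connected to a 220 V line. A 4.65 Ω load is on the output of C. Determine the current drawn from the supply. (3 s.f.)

Secondary of A: V = 220.00 × 1155/2027 = 125.36 V.
Secondary of B: V = 125.36 × 1427/1886 = 94.849 V.
Secondary of C: V = 94.849 × 1749/2092 = 79.298 V.
I_load = 79.298/4.65 = 17.053 A, so P_out = 79.298 × 17.053 = 1352.3 W.
All ideal ⇒ P_in = P_out, so I_supply = 1352.3/220 = 6.15 A.

I_supply ≈ 6.15 A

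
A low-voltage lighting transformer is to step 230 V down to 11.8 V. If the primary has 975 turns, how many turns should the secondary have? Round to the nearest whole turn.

N_s/N_p = V_s/V_p, so N_s = 975 × 11.8/230 = 50.0 ≈ 50 turns.

N_s = 50 turns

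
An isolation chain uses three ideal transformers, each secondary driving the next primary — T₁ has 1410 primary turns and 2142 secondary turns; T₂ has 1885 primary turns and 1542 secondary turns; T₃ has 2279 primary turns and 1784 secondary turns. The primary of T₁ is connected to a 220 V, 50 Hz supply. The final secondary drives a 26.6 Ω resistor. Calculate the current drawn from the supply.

After T₁: V = 220.00 × 2142/1410 = 334.21 V.
After T₂: V = 334.21 × 1542/1885 = 273.40 V.
After T₃: V = 273.40 × 1784/2279 = 214.02 V.
I_load = 214.02/26.6 = 8.0457 A, so P_out = 214.02 × 8.0457 = 1721.9 W.
All ideal ⇒ P_in = P_out, so I_supply = 1721.9/220 = 7.83 A.

I_supply ≈ 7.83 A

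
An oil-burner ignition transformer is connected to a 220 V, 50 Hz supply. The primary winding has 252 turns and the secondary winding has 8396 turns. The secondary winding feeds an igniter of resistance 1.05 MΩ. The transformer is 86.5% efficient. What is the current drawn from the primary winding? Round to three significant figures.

I_p ≈ 0.269 A

V_s = 220 × 8396/252 = 7329.8 V.
I_s = V_s/R = 7329.8/(1.05×10^6) = 0.0069808 A.
P_out = V_s I_s = 7329.8 × 0.0069808 = 51.168 W.
P_in = P_out/η = 51.168/0.865 = 59.154 W.
I_p = P_in/V_p = 59.154/220 = 0.269 A.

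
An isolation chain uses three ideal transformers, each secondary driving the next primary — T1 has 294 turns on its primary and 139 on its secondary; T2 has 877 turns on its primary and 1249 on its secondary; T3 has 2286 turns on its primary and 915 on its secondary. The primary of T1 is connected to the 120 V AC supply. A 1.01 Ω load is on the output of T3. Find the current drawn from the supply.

I_supply ≈ 8.63 A

After T1: V = 120.00 × 139/294 = 56.735 V.
After T2: V = 56.735 × 1249/877 = 80.800 V.
After T3: V = 80.800 × 915/2286 = 32.341 V.
I_load = 32.341/1.01 = 32.021 A, so P_out = 32.341 × 32.021 = 1035.6 W.
All ideal ⇒ P_in = P_out, so I_supply = 1035.6/120 = 8.63 A.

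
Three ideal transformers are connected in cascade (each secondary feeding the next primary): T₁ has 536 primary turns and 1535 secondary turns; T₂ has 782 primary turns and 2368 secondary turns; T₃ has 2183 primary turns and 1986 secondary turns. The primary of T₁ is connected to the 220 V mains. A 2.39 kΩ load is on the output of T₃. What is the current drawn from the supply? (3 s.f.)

I_supply ≈ 5.73 A

After T₁: V = 220.00 × 1535/536 = 630.04 V.
After T₂: V = 630.04 × 2368/782 = 1907.8 V.
After T₃: V = 1907.8 × 1986/2183 = 1735.7 V.
I_load = 1735.7/2390 = 0.72622 A, so P_out = 1735.7 × 0.72622 = 1260.5 W.
All ideal ⇒ P_in = P_out, so I_supply = 1260.5/220 = 5.73 A.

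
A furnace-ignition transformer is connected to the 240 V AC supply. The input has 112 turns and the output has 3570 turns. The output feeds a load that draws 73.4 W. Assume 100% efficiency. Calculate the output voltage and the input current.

V_out ≈ 7650 V, I_in ≈ 0.306 A

V_out = V_in × N_out/N_in = 240 × 3570/112 = 7650.0 V.
I_out = P/V_out = 73.4/7650.0 = 0.0095948 A.
I_in = I_out × N_out/N_in = 0.0095948 × 3570/112 = 0.306 A.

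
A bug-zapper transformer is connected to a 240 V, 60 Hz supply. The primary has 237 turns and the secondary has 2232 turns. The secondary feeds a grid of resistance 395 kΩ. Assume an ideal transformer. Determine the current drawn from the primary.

I_p ≈ 0.0539 A

V_s = V_p × N_s/N_p = 240 × 2232/237 = 2260.3 V.
I_s = V_s/R = 2260.3/395000 = 0.0057222 A.
For an ideal transformer I_p N_p = I_s N_s, so I_p = 0.0057222 × 2232/237 = 0.0539 A.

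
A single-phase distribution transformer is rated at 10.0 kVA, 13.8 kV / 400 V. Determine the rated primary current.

I_p ≈ 0.725 A

I_p = S/V_p = 10000/13800 = 0.725 A.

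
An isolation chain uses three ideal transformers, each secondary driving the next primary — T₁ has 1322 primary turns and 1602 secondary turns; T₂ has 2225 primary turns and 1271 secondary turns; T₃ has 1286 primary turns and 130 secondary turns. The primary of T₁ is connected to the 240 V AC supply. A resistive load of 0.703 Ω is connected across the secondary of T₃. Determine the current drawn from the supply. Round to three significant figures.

I_supply ≈ 1.67 A

After T₁: V = 240.00 × 1602/1322 = 290.83 V.
After T₂: V = 290.83 × 1271/2225 = 166.13 V.
After T₃: V = 166.13 × 130/1286 = 16.794 V.
I_load = 16.794/0.703 = 23.889 A, so P_out = 16.794 × 23.889 = 401.20 W.
All ideal ⇒ P_in = P_out, so I_supply = 401.20/240 = 1.67 A.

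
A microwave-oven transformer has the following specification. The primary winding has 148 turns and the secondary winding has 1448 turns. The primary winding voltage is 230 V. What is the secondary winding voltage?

V_s/V_p = N_s/N_p, so V_s = 230 × 1448/148 = 2250 V.

V_s ≈ 2250 V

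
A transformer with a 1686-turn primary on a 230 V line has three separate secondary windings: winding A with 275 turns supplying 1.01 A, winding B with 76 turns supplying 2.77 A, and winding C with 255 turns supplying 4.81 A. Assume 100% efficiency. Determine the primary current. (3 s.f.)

I_p ≈ 1.02 A

V_A = 230 × 275/1686 = 37.515 V; V_B = 230 × 76/1686 = 10.368 V; V_C = 230 × 255/1686 = 34.786 V.
P_out = V_A I_A + V_B I_B + V_C I_C = 37.515×1.01 + 10.368×2.77 + 34.786×4.81 = 37.890 + 28.719 + 167.32 = 233.93 W.
Ideal ⇒ P_in = P_out, so I_p = P_out/V_p = 233.93/230 = 1.02 A.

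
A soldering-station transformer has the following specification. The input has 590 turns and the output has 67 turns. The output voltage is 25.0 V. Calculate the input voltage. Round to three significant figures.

V_in/V_out = N_in/N_out, so V_in = 25.0 × 590/67 = 220 V.

V_in ≈ 220 V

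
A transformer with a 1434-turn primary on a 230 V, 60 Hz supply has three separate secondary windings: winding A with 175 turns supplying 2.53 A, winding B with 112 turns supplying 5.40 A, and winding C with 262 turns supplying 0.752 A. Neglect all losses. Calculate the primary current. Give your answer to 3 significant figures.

V_A = 230 × 175/1434 = 28.068 V; V_B = 230 × 112/1434 = 17.964 V; V_C = 230 × 262/1434 = 42.022 V.
P_out = V_A I_A + V_B I_B + V_C I_C = 28.068×2.53 + 17.964×5.40 + 42.022×0.752 = 71.013 + 97.004 + 31.601 = 199.62 W.
Ideal ⇒ P_in = P_out, so I_p = P_out/V_p = 199.62/230 = 0.868 A.

I_p ≈ 0.868 A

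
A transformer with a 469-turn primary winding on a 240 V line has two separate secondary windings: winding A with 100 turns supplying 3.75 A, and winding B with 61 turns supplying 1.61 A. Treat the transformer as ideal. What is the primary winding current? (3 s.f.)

V_A = 240 × 100/469 = 51.173 V; V_B = 240 × 61/469 = 31.215 V.
P_out = V_A I_A + V_B I_B = 51.173×3.75 + 31.215×1.61 = 191.90 + 50.257 = 242.15 W.
Ideal ⇒ P_in = P_out, so I_p = P_out/V_p = 242.15/240 = 1.01 A.

I_p ≈ 1.01 A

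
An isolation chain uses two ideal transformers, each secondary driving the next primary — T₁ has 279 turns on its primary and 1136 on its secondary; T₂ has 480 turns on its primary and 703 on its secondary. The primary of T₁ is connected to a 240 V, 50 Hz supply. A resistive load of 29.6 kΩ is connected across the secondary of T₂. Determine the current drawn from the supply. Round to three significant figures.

Secondary of T₁: V = 240.00 × 1136/279 = 977.20 V.
Secondary of T₂: V = 977.20 × 703/480 = 1431.2 V.
I_load = 1431.2/29600 = 0.048351 A, so P_out = 1431.2 × 0.048351 = 69.200 W.
All ideal ⇒ P_in = P_out, so I_supply = 69.200/240 = 0.288 A.

I_supply ≈ 0.288 A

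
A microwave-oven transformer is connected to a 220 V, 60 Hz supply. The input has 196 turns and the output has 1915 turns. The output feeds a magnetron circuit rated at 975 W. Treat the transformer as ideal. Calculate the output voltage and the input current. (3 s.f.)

V_out ≈ 2150 V, I_in ≈ 4.43 A

V_out = V_in × N_out/N_in = 220 × 1915/196 = 2149.5 V.
I_out = P/V_out = 975/2149.5 = 0.45360 A.
I_in = I_out × N_out/N_in = 0.45360 × 1915/196 = 4.43 A.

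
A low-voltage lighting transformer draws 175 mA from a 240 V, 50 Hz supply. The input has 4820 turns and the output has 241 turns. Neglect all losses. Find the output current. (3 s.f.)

I_out/I_in = N_in/N_out, so I_out = 0.175 × 4820/241 = 3.50 A.

I_out ≈ 3.50 A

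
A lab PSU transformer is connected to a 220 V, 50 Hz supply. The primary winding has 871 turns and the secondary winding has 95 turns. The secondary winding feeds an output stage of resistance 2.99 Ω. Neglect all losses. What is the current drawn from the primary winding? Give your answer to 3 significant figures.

V_s = V_p × N_s/N_p = 220 × 95/871 = 23.995 V.
I_s = V_s/R = 23.995/2.99 = 8.0252 A.
For an ideal transformer I_p N_p = I_s N_s, so I_p = 8.0252 × 95/871 = 0.875 A.

I_p ≈ 0.875 A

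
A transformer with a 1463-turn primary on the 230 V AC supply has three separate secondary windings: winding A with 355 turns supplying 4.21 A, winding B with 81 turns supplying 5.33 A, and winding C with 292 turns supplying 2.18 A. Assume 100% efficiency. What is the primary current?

I_p ≈ 1.75 A

V_A = 230 × 355/1463 = 55.810 V; V_B = 230 × 81/1463 = 12.734 V; V_C = 230 × 292/1463 = 45.906 V.
P_out = V_A I_A + V_B I_B + V_C I_C = 55.810×4.21 + 12.734×5.33 + 45.906×2.18 = 234.96 + 67.873 + 100.07 = 402.91 W.
Ideal ⇒ P_in = P_out, so I_p = P_out/V_p = 402.91/230 = 1.75 A.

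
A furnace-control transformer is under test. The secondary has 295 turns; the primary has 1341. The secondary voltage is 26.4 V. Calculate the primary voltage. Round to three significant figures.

V_p/V_s = N_p/N_s, so V_p = 26.4 × 1341/295 = 120 V.

V_p ≈ 120 V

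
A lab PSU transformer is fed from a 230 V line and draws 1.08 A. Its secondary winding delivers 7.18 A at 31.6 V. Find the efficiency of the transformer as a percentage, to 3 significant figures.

P_in = 230 × 1.08 = 248.400 W.
P_out = 31.6 × 7.18 = 226.888 W.
η = P_out/P_in = 226.888/248.400 = 0.913.

η ≈ 91.3%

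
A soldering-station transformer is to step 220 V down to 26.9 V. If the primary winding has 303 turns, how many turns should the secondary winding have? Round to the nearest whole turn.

N_s = 37 turns

N_s/N_p = V_s/V_p, so N_s = 303 × 26.9/220 = 37.0 ≈ 37 turns.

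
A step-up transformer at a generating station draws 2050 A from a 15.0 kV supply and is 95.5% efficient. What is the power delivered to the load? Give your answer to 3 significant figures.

P_in = V_p I_p = 15000 × 2050 = 3.0750×10^7 W.
P_out = η P_in = 0.955 × 3.0750×10^7 = 2.94×10^7 W.

P_out ≈ 2.94×10^7 W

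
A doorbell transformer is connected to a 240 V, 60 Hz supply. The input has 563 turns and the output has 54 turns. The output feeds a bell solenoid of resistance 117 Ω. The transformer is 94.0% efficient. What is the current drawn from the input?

I_in ≈ 0.0201 A

V_out = 240 × 54/563 = 23.020 V.
I_out = V_out/R = 23.020/117 = 0.19675 A.
P_out = V_out I_out = 23.020 × 0.19675 = 4.5291 W.
P_in = P_out/η = 4.5291/0.940 = 4.8181 W.
I_in = P_in/V_in = 4.8181/240 = 0.0201 A.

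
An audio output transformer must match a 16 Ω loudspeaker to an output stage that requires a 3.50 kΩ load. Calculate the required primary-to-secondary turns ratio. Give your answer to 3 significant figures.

Z_p/Z_s = (N_p/N_s)², so N_p/N_s = √(3500/16) = √219 = 14.8.

N_p/N_s ≈ 14.8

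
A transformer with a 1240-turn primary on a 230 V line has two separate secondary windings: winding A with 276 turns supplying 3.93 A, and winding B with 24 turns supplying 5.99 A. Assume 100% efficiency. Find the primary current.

V_A = 230 × 276/1240 = 51.194 V; V_B = 230 × 24/1240 = 4.4516 V.
P_out = V_A I_A + V_B I_B = 51.194×3.93 + 4.4516×5.99 = 201.19 + 26.665 = 227.86 W.
Ideal ⇒ P_in = P_out, so I_p = P_out/V_p = 227.86/230 = 0.991 A.

I_p ≈ 0.991 A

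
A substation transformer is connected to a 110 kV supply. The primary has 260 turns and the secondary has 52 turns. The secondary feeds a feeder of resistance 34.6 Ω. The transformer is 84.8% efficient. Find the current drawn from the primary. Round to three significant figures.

I_p ≈ 150 A

V_s = 110000 × 52/260 = 22000 V.
I_s = V_s/R = 22000/34.6 = 635.84 A.
P_out = V_s I_s = 22000 × 635.84 = 1.3988×10^7 W.
P_in = P_out/η = 1.3988×10^7/0.848 = 1.6496×10^7 W.
I_p = P_in/V_p = 1.6496×10^7/110000 = 150 A.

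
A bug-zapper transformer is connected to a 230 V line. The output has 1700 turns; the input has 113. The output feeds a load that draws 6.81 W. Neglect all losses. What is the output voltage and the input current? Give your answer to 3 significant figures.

V_out = V_in × N_out/N_in = 230 × 1700/113 = 3460.2 V.
I_out = P/V_out = 6.81/3460.2 = 0.0019681 A.
I_in = I_out × N_out/N_in = 0.0019681 × 1700/113 = 0.0296 A.

V_out ≈ 3460 V, I_in ≈ 0.0296 A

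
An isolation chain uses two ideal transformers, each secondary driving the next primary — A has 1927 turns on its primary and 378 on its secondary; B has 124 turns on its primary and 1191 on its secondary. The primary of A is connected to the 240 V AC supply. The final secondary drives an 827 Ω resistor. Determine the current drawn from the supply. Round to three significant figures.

I_supply ≈ 1.03 A

Secondary of A: V = 240.00 × 378/1927 = 47.078 V.
Secondary of B: V = 47.078 × 1191/124 = 452.18 V.
I_load = 452.18/827 = 0.54677 A, so P_out = 452.18 × 0.54677 = 247.24 W.
All ideal ⇒ P_in = P_out, so I_supply = 247.24/240 = 1.03 A.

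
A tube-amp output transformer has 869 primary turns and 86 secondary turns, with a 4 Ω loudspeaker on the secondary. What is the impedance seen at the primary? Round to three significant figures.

Z_p ≈ 408 Ω

Z_p = (N_p/N_s)² × Z_s = (869/86)² × 4 = 408 Ω.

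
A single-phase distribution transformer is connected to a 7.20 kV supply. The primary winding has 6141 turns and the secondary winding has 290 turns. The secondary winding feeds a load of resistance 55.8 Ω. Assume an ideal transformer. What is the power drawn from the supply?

P ≈ 2070 W

V_s = V_p × N_s/N_p = 7200 × 290/6141 = 340.01 V.
I_s = V_s/R = 340.01/55.8 = 6.0934 A.
I_p = I_s × N_s/N_p = 6.0934 × 290/6141 = 0.28775 A.
P = V_p I_p = 7200 × 0.28775 = 2070 W.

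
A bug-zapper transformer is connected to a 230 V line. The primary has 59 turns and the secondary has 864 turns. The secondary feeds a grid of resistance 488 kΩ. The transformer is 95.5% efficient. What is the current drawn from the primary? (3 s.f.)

I_p ≈ 0.106 A

V_s = 230 × 864/59 = 3368.1 V.
I_s = V_s/R = 3368.1/488000 = 0.0069019 A.
P_out = V_s I_s = 3368.1 × 0.0069019 = 23.247 W.
P_in = P_out/η = 23.247/0.955 = 24.342 W.
I_p = P_in/V_p = 24.342/230 = 0.106 A.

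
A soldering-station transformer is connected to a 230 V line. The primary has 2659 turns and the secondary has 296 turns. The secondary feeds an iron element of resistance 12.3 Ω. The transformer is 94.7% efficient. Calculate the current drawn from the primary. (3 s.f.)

I_p ≈ 0.245 A

V_s = 230 × 296/2659 = 25.604 V.
I_s = V_s/R = 25.604/12.3 = 2.0816 A.
P_out = V_s I_s = 25.604 × 2.0816 = 53.296 W.
P_in = P_out/η = 53.296/0.947 = 56.279 W.
I_p = P_in/V_p = 56.279/230 = 0.245 A.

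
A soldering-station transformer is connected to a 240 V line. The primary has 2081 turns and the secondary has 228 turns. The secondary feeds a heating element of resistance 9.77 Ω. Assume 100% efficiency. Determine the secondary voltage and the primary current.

V_s = V_p × N_s/N_p = 240 × 228/2081 = 26.295 V.
I_s = V_s/R = 26.295/9.77 = 2.6914 A.
I_p = I_s × N_s/N_p = 2.6914 × 228/2081 = 0.295 A.

V_s ≈ 26.3 V, I_p ≈ 0.295 A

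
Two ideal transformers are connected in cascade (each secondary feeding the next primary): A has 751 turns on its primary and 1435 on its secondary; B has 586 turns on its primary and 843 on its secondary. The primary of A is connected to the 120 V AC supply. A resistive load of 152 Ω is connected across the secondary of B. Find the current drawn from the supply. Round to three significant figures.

I_supply ≈ 5.97 A

After A: V = 120.00 × 1435/751 = 229.29 V.
After B: V = 229.29 × 843/586 = 329.86 V.
I_load = 329.86/152 = 2.1701 A, so P_out = 329.86 × 2.1701 = 715.82 W.
All ideal ⇒ P_in = P_out, so I_supply = 715.82/120 = 5.97 A.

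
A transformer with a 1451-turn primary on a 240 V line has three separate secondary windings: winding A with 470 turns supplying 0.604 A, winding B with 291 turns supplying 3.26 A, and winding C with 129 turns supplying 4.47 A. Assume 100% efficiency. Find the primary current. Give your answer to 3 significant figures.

V_A = 240 × 470/1451 = 77.739 V; V_B = 240 × 291/1451 = 48.132 V; V_C = 240 × 129/1451 = 21.337 V.
P_out = V_A I_A + V_B I_B + V_C I_C = 77.739×0.604 + 48.132×3.26 + 21.337×4.47 = 46.955 + 156.91 + 95.376 = 299.24 W.
Ideal ⇒ P_in = P_out, so I_p = P_out/V_p = 299.24/240 = 1.25 A.

I_p ≈ 1.25 A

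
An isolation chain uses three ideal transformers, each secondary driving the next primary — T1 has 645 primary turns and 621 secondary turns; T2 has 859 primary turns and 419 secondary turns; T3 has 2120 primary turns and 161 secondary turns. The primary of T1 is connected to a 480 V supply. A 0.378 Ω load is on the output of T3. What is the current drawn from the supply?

I_supply ≈ 1.62 A

Secondary of T1: V = 480.00 × 621/645 = 462.14 V.
Secondary of T2: V = 462.14 × 419/859 = 225.42 V.
Secondary of T3: V = 225.42 × 161/2120 = 17.119 V.
I_load = 17.119/0.378 = 45.289 A, so P_out = 17.119 × 45.289 = 775.31 W.
All ideal ⇒ P_in = P_out, so I_supply = 775.31/480 = 1.62 A.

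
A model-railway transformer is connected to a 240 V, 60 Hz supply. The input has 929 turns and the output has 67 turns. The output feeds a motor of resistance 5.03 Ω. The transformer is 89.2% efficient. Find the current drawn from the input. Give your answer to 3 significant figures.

V_out = 240 × 67/929 = 17.309 V.
I_out = V_out/R = 17.309/5.03 = 3.4411 A.
P_out = V_out I_out = 17.309 × 3.4411 = 59.562 W.
P_in = P_out/η = 59.562/0.892 = 66.774 W.
I_in = P_in/V_in = 66.774/240 = 0.278 A.

I_in ≈ 0.278 A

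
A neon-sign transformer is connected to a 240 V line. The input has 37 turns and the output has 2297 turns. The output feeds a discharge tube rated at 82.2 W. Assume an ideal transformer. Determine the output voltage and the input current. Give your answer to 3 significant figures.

V_out ≈ 14900 V, I_in ≈ 0.342 A

V_out = V_in × N_out/N_in = 240 × 2297/37 = 14899 V.
I_out = P/V_out = 82.2/14899 = 0.0055170 A.
I_in = I_out × N_out/N_in = 0.0055170 × 2297/37 = 0.342 A.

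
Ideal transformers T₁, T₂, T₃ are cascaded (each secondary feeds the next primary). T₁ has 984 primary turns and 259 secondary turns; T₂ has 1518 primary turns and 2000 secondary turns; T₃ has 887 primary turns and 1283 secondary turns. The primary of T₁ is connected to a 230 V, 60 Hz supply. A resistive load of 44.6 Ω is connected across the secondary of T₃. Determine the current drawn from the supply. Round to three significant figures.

I_supply ≈ 1.30 A

Secondary of T₁: V = 230.00 × 259/984 = 60.539 V.
Secondary of T₂: V = 60.539 × 2000/1518 = 79.761 V.
Secondary of T₃: V = 79.761 × 1283/887 = 115.37 V.
I_load = 115.37/44.6 = 2.5868 A, so P_out = 115.37 × 2.5868 = 298.44 W.
All ideal ⇒ P_in = P_out, so I_supply = 298.44/230 = 1.30 A.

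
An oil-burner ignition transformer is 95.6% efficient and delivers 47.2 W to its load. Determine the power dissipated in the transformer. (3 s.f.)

P_loss ≈ 2.17 W

P_in = P_out/η = 47.2/0.956 = 49.3724 W.
P_loss = P_in − P_out = 49.3724 − 47.2 = 2.17 W.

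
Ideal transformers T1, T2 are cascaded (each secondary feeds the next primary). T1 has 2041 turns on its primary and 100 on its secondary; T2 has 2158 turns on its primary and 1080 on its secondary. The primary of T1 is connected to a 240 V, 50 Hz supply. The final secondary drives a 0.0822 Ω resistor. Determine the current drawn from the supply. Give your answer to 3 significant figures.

I_supply ≈ 1.76 A

After T1: V = 240.00 × 100/2041 = 11.759 V.
After T2: V = 11.759 × 1080/2158 = 5.8849 V.
I_load = 5.8849/0.0822 = 71.593 A, so P_out = 5.8849 × 71.593 = 421.32 W.
All ideal ⇒ P_in = P_out, so I_supply = 421.32/240 = 1.76 A.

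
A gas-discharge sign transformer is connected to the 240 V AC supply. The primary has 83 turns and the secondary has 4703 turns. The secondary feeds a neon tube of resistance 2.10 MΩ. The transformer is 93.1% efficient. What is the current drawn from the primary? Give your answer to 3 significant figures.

I_p ≈ 0.394 A

V_s = 240 × 4703/83 = 13599 V.
I_s = V_s/R = 13599/(2.10×10^6) = 0.0064757 A.
P_out = V_s I_s = 13599 × 0.0064757 = 88.064 W.
P_in = P_out/η = 88.064/0.931 = 94.590 W.
I_p = P_in/V_p = 94.590/240 = 0.394 A.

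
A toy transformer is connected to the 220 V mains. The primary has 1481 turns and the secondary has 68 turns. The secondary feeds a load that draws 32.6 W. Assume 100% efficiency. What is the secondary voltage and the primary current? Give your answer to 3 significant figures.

V_s = V_p × N_s/N_p = 220 × 68/1481 = 10.101 V.
I_s = P/V_s = 32.6/10.101 = 3.2273 A.
I_p = I_s × N_s/N_p = 3.2273 × 68/1481 = 0.148 A.

V_s ≈ 10.1 V, I_p ≈ 0.148 A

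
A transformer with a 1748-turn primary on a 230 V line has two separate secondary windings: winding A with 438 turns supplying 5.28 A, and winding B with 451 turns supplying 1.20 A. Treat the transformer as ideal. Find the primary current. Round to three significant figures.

I_p ≈ 1.63 A

V_A = 230 × 438/1748 = 57.632 V; V_B = 230 × 451/1748 = 59.342 V.
P_out = V_A I_A + V_B I_B = 57.632×5.28 + 59.342×1.20 = 304.29 + 71.211 = 375.51 W.
Ideal ⇒ P_in = P_out, so I_p = P_out/V_p = 375.51/230 = 1.63 A.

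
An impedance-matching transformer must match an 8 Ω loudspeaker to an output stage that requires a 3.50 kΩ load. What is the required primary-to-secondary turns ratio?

N_p/N_s ≈ 20.9

Z_p/Z_s = (N_p/N_s)², so N_p/N_s = √(3500/8) = √438 = 20.9.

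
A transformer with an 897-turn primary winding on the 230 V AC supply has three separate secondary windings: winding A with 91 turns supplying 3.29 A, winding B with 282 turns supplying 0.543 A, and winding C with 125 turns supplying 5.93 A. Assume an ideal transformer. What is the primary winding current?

V_A = 230 × 91/897 = 23.333 V; V_B = 230 × 282/897 = 72.308 V; V_C = 230 × 125/897 = 32.051 V.
P_out = V_A I_A + V_B I_B + V_C I_C = 23.333×3.29 + 72.308×0.543 + 32.051×5.93 = 76.767 + 39.263 + 190.06 = 306.09 W.
Ideal ⇒ P_in = P_out, so I_p = P_out/V_p = 306.09/230 = 1.33 A.

I_p ≈ 1.33 A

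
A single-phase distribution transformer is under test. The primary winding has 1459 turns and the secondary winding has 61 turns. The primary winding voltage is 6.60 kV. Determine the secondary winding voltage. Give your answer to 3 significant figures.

V_s/V_p = N_s/N_p, so V_s = 6600 × 61/1459 = 276 V.

V_s ≈ 276 V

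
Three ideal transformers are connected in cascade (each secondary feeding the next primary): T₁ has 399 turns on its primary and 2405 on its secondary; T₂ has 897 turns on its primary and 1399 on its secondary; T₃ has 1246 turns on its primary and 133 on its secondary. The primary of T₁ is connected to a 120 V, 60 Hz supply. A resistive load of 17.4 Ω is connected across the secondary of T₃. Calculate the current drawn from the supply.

After T₁: V = 120.00 × 2405/399 = 723.31 V.
After T₂: V = 723.31 × 1399/897 = 1128.1 V.
After T₃: V = 1128.1 × 133/1246 = 120.42 V.
I_load = 120.42/17.4 = 6.9204 A, so P_out = 120.42 × 6.9204 = 833.33 W.
All ideal ⇒ P_in = P_out, so I_supply = 833.33/120 = 6.94 A.

I_supply ≈ 6.94 A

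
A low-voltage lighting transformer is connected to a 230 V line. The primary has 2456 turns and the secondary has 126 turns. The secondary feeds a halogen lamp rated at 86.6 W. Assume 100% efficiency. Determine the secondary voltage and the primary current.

V_s = V_p × N_s/N_p = 230 × 126/2456 = 11.800 V.
I_s = P/V_s = 86.6/11.800 = 7.3392 A.
I_p = I_s × N_s/N_p = 7.3392 × 126/2456 = 0.377 A.

V_s ≈ 11.8 V, I_p ≈ 0.377 A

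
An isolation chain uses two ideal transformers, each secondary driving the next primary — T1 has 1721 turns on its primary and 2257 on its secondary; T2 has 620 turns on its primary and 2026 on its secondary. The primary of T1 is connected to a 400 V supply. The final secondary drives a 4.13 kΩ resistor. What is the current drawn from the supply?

After T1: V = 400.00 × 2257/1721 = 524.58 V.
After T2: V = 524.58 × 2026/620 = 1714.2 V.
I_load = 1714.2/4130 = 0.41506 A, so P_out = 1714.2 × 0.41506 = 711.49 W.
All ideal ⇒ P_in = P_out, so I_supply = 711.49/400 = 1.78 A.

I_supply ≈ 1.78 A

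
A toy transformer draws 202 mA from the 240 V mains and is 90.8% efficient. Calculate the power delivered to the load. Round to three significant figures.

P_in = V_p I_p = 240 × 0.202 = 48.480 W.
P_out = η P_in = 0.908 × 48.480 = 44.0 W.

P_out ≈ 44.0 W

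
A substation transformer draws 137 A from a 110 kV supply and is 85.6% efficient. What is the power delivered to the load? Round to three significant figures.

P_in = V_p I_p = 110000 × 137 = 1.5070×10^7 W.
P_out = η P_in = 0.856 × 1.5070×10^7 = 1.29×10^7 W.

P_out ≈ 1.29×10^7 W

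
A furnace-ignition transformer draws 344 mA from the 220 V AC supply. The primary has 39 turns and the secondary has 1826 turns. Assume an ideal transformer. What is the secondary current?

I_s/I_p = N_p/N_s, so I_s = 0.344 × 39/1826 = 0.00735 A.

I_s ≈ 0.00735 A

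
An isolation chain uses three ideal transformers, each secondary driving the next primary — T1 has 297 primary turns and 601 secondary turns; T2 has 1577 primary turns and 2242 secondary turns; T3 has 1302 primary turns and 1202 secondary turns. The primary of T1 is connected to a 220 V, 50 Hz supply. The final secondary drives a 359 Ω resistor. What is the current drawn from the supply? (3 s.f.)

After T1: V = 220.00 × 601/297 = 445.19 V.
After T2: V = 445.19 × 2242/1577 = 632.91 V.
After T3: V = 632.91 × 1202/1302 = 584.30 V.
I_load = 584.30/359 = 1.6276 A, so P_out = 584.30 × 1.6276 = 951.00 W.
All ideal ⇒ P_in = P_out, so I_supply = 951.00/220 = 4.32 A.

I_supply ≈ 4.32 A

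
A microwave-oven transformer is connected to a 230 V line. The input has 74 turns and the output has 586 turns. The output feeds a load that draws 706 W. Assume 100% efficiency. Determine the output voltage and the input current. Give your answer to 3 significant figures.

V_out = V_in × N_out/N_in = 230 × 586/74 = 1821.4 V.
I_out = P/V_out = 706/1821.4 = 0.38762 A.
I_in = I_out × N_out/N_in = 0.38762 × 586/74 = 3.07 A.

V_out ≈ 1820 V, I_in ≈ 3.07 A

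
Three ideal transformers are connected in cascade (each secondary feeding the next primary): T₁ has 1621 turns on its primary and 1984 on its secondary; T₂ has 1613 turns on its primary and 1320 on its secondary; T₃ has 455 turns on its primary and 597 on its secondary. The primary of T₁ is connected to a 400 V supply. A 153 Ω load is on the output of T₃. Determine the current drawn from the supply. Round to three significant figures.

After T₁: V = 400.00 × 1984/1621 = 489.57 V.
After T₂: V = 489.57 × 1320/1613 = 400.64 V.
After T₃: V = 400.64 × 597/455 = 525.68 V.
I_load = 525.68/153 = 3.4358 A, so P_out = 525.68 × 3.4358 = 1806.1 W.
All ideal ⇒ P_in = P_out, so I_supply = 1806.1/400 = 4.52 A.

I_supply ≈ 4.52 A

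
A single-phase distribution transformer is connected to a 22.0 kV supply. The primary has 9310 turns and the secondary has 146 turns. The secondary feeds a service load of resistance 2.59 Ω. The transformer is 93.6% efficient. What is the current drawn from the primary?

V_s = 22000 × 146/9310 = 345.01 V.
I_s = V_s/R = 345.01/2.59 = 133.21 A.
P_out = V_s I_s = 345.01 × 133.21 = 45957 W.
P_in = P_out/η = 45957/0.936 = 49099 W.
I_p = P_in/V_p = 49099/22000 = 2.23 A.

I_p ≈ 2.23 A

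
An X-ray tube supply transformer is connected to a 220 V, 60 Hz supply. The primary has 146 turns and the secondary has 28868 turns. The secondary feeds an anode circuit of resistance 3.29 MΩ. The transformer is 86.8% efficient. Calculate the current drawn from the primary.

V_s = 220 × 28868/146 = 43500 V.
I_s = V_s/R = 43500/(3.29×10^6) = 0.013222 A.
P_out = V_s I_s = 43500 × 0.013222 = 575.14 W.
P_in = P_out/η = 575.14/0.868 = 662.61 W.
I_p = P_in/V_p = 662.61/220 = 3.01 A.

I_p ≈ 3.01 A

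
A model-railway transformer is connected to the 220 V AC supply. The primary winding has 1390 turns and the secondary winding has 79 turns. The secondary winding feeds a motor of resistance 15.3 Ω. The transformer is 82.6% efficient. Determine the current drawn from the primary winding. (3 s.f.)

V_s = 220 × 79/1390 = 12.504 V.
I_s = V_s/R = 12.504/15.3 = 0.81723 A.
P_out = V_s I_s = 12.504 × 0.81723 = 10.218 W.
P_in = P_out/η = 10.218/0.826 = 12.371 W.
I_p = P_in/V_p = 12.371/220 = 0.0562 A.

I_p ≈ 0.0562 A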